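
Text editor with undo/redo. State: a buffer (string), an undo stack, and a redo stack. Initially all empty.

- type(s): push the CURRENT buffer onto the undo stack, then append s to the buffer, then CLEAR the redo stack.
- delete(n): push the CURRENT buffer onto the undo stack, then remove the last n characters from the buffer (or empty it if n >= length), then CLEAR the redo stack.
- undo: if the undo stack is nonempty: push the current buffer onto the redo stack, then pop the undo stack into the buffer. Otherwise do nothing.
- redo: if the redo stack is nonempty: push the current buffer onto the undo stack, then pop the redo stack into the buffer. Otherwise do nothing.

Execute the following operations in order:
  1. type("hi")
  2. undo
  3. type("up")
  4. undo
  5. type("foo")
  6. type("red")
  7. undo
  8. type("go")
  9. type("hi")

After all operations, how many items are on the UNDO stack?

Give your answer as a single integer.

After op 1 (type): buf='hi' undo_depth=1 redo_depth=0
After op 2 (undo): buf='(empty)' undo_depth=0 redo_depth=1
After op 3 (type): buf='up' undo_depth=1 redo_depth=0
After op 4 (undo): buf='(empty)' undo_depth=0 redo_depth=1
After op 5 (type): buf='foo' undo_depth=1 redo_depth=0
After op 6 (type): buf='foored' undo_depth=2 redo_depth=0
After op 7 (undo): buf='foo' undo_depth=1 redo_depth=1
After op 8 (type): buf='foogo' undo_depth=2 redo_depth=0
After op 9 (type): buf='foogohi' undo_depth=3 redo_depth=0

Answer: 3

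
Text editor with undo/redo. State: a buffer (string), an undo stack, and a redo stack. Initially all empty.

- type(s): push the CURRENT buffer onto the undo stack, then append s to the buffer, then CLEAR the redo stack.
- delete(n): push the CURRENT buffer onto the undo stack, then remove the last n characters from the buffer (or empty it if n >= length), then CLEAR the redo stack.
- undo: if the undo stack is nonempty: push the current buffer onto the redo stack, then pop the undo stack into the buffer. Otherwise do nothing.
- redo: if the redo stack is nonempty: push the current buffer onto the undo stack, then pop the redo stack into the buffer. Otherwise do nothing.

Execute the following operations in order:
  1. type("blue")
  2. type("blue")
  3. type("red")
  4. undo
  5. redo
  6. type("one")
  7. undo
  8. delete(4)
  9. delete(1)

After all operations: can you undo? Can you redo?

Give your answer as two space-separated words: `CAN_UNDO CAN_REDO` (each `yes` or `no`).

Answer: yes no

Derivation:
After op 1 (type): buf='blue' undo_depth=1 redo_depth=0
After op 2 (type): buf='blueblue' undo_depth=2 redo_depth=0
After op 3 (type): buf='bluebluered' undo_depth=3 redo_depth=0
After op 4 (undo): buf='blueblue' undo_depth=2 redo_depth=1
After op 5 (redo): buf='bluebluered' undo_depth=3 redo_depth=0
After op 6 (type): buf='blueblueredone' undo_depth=4 redo_depth=0
After op 7 (undo): buf='bluebluered' undo_depth=3 redo_depth=1
After op 8 (delete): buf='blueblu' undo_depth=4 redo_depth=0
After op 9 (delete): buf='bluebl' undo_depth=5 redo_depth=0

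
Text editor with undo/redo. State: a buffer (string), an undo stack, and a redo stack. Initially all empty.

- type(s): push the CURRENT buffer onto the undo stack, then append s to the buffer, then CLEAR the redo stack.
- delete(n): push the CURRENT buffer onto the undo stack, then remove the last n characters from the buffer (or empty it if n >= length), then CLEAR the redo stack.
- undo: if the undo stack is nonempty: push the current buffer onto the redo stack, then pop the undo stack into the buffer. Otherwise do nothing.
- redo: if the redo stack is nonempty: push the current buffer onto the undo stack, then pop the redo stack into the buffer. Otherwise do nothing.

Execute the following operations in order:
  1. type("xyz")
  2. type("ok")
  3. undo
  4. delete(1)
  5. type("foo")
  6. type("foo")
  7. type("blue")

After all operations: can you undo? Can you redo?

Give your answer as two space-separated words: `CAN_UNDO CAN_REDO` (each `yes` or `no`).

After op 1 (type): buf='xyz' undo_depth=1 redo_depth=0
After op 2 (type): buf='xyzok' undo_depth=2 redo_depth=0
After op 3 (undo): buf='xyz' undo_depth=1 redo_depth=1
After op 4 (delete): buf='xy' undo_depth=2 redo_depth=0
After op 5 (type): buf='xyfoo' undo_depth=3 redo_depth=0
After op 6 (type): buf='xyfoofoo' undo_depth=4 redo_depth=0
After op 7 (type): buf='xyfoofooblue' undo_depth=5 redo_depth=0

Answer: yes no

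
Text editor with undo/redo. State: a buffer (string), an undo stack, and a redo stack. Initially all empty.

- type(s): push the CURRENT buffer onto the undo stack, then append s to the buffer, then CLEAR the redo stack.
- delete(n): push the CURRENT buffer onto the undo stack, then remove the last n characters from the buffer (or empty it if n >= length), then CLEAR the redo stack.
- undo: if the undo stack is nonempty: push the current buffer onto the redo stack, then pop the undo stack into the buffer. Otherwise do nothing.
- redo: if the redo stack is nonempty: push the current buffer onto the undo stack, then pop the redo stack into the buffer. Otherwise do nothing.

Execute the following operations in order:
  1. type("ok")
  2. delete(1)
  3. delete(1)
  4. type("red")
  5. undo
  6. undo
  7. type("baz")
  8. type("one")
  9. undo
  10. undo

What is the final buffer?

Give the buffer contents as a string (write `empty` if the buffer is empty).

Answer: o

Derivation:
After op 1 (type): buf='ok' undo_depth=1 redo_depth=0
After op 2 (delete): buf='o' undo_depth=2 redo_depth=0
After op 3 (delete): buf='(empty)' undo_depth=3 redo_depth=0
After op 4 (type): buf='red' undo_depth=4 redo_depth=0
After op 5 (undo): buf='(empty)' undo_depth=3 redo_depth=1
After op 6 (undo): buf='o' undo_depth=2 redo_depth=2
After op 7 (type): buf='obaz' undo_depth=3 redo_depth=0
After op 8 (type): buf='obazone' undo_depth=4 redo_depth=0
After op 9 (undo): buf='obaz' undo_depth=3 redo_depth=1
After op 10 (undo): buf='o' undo_depth=2 redo_depth=2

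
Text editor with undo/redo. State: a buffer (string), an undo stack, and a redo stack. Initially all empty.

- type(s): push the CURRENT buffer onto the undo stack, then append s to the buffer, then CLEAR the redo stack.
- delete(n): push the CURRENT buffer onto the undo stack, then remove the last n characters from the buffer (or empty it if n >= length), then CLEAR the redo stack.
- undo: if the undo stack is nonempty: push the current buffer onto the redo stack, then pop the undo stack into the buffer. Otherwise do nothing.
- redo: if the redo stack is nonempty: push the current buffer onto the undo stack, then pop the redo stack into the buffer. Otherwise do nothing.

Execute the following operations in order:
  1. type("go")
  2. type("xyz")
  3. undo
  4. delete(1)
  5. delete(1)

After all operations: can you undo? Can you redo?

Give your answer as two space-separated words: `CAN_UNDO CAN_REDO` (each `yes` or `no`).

After op 1 (type): buf='go' undo_depth=1 redo_depth=0
After op 2 (type): buf='goxyz' undo_depth=2 redo_depth=0
After op 3 (undo): buf='go' undo_depth=1 redo_depth=1
After op 4 (delete): buf='g' undo_depth=2 redo_depth=0
After op 5 (delete): buf='(empty)' undo_depth=3 redo_depth=0

Answer: yes no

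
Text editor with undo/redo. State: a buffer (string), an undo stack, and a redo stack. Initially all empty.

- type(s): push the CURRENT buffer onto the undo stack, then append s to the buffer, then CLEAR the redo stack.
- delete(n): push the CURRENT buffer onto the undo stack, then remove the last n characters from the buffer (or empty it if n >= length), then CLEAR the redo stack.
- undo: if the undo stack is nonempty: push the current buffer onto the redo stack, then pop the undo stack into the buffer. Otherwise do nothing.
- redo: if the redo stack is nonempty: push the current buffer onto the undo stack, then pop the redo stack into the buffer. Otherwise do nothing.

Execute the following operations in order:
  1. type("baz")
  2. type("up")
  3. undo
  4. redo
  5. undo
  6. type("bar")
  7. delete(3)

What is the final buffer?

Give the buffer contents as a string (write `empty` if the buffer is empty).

Answer: baz

Derivation:
After op 1 (type): buf='baz' undo_depth=1 redo_depth=0
After op 2 (type): buf='bazup' undo_depth=2 redo_depth=0
After op 3 (undo): buf='baz' undo_depth=1 redo_depth=1
After op 4 (redo): buf='bazup' undo_depth=2 redo_depth=0
After op 5 (undo): buf='baz' undo_depth=1 redo_depth=1
After op 6 (type): buf='bazbar' undo_depth=2 redo_depth=0
After op 7 (delete): buf='baz' undo_depth=3 redo_depth=0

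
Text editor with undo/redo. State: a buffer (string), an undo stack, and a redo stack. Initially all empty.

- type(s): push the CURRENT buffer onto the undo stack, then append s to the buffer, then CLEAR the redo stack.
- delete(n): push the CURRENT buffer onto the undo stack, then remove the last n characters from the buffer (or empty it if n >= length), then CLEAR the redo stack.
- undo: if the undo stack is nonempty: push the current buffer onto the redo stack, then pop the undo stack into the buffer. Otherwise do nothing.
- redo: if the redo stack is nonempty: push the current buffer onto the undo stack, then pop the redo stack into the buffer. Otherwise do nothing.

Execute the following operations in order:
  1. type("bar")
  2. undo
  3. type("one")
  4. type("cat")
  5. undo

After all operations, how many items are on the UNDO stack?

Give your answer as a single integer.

After op 1 (type): buf='bar' undo_depth=1 redo_depth=0
After op 2 (undo): buf='(empty)' undo_depth=0 redo_depth=1
After op 3 (type): buf='one' undo_depth=1 redo_depth=0
After op 4 (type): buf='onecat' undo_depth=2 redo_depth=0
After op 5 (undo): buf='one' undo_depth=1 redo_depth=1

Answer: 1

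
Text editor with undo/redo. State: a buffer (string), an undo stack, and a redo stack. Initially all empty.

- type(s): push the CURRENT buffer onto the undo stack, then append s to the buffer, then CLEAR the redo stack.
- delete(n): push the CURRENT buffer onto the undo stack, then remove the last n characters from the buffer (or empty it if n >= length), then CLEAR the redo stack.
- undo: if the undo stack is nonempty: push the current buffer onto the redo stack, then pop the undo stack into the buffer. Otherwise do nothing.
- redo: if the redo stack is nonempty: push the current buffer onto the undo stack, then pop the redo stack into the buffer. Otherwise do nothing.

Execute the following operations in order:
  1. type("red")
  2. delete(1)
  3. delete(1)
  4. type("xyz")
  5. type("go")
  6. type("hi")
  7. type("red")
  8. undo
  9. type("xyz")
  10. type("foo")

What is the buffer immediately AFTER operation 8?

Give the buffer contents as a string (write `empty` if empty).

After op 1 (type): buf='red' undo_depth=1 redo_depth=0
After op 2 (delete): buf='re' undo_depth=2 redo_depth=0
After op 3 (delete): buf='r' undo_depth=3 redo_depth=0
After op 4 (type): buf='rxyz' undo_depth=4 redo_depth=0
After op 5 (type): buf='rxyzgo' undo_depth=5 redo_depth=0
After op 6 (type): buf='rxyzgohi' undo_depth=6 redo_depth=0
After op 7 (type): buf='rxyzgohired' undo_depth=7 redo_depth=0
After op 8 (undo): buf='rxyzgohi' undo_depth=6 redo_depth=1

Answer: rxyzgohi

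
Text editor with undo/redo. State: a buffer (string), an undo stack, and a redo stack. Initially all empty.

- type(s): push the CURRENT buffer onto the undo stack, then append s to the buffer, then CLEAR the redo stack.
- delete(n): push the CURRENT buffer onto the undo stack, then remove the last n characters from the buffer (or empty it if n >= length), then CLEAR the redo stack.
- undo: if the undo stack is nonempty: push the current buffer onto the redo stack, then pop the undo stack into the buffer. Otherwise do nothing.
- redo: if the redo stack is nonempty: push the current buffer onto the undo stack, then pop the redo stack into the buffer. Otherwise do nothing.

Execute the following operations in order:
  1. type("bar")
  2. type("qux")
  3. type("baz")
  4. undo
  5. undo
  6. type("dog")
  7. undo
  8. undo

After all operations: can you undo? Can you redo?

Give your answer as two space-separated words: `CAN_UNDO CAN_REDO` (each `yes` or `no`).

After op 1 (type): buf='bar' undo_depth=1 redo_depth=0
After op 2 (type): buf='barqux' undo_depth=2 redo_depth=0
After op 3 (type): buf='barquxbaz' undo_depth=3 redo_depth=0
After op 4 (undo): buf='barqux' undo_depth=2 redo_depth=1
After op 5 (undo): buf='bar' undo_depth=1 redo_depth=2
After op 6 (type): buf='bardog' undo_depth=2 redo_depth=0
After op 7 (undo): buf='bar' undo_depth=1 redo_depth=1
After op 8 (undo): buf='(empty)' undo_depth=0 redo_depth=2

Answer: no yes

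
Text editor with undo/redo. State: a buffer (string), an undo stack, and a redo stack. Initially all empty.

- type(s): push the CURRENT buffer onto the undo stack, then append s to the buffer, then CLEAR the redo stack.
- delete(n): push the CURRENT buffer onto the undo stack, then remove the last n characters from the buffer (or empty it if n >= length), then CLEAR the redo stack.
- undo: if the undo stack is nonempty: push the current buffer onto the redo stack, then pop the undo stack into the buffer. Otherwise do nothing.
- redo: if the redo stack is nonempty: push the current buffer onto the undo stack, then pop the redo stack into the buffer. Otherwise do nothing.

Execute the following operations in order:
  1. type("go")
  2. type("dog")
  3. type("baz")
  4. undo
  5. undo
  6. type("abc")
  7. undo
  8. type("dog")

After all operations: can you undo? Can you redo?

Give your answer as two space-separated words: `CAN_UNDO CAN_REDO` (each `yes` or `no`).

Answer: yes no

Derivation:
After op 1 (type): buf='go' undo_depth=1 redo_depth=0
After op 2 (type): buf='godog' undo_depth=2 redo_depth=0
After op 3 (type): buf='godogbaz' undo_depth=3 redo_depth=0
After op 4 (undo): buf='godog' undo_depth=2 redo_depth=1
After op 5 (undo): buf='go' undo_depth=1 redo_depth=2
After op 6 (type): buf='goabc' undo_depth=2 redo_depth=0
After op 7 (undo): buf='go' undo_depth=1 redo_depth=1
After op 8 (type): buf='godog' undo_depth=2 redo_depth=0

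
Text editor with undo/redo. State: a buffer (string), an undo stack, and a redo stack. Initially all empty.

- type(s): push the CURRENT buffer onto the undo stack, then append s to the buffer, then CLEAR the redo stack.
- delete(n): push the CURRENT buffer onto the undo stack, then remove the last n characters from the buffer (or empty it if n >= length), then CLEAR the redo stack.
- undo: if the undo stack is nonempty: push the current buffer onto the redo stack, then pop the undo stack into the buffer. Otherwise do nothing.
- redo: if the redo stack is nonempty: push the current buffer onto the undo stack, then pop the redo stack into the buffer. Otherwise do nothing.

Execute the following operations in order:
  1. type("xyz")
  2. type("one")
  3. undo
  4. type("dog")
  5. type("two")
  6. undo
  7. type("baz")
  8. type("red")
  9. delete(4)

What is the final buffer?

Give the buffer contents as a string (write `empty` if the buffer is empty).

After op 1 (type): buf='xyz' undo_depth=1 redo_depth=0
After op 2 (type): buf='xyzone' undo_depth=2 redo_depth=0
After op 3 (undo): buf='xyz' undo_depth=1 redo_depth=1
After op 4 (type): buf='xyzdog' undo_depth=2 redo_depth=0
After op 5 (type): buf='xyzdogtwo' undo_depth=3 redo_depth=0
After op 6 (undo): buf='xyzdog' undo_depth=2 redo_depth=1
After op 7 (type): buf='xyzdogbaz' undo_depth=3 redo_depth=0
After op 8 (type): buf='xyzdogbazred' undo_depth=4 redo_depth=0
After op 9 (delete): buf='xyzdogba' undo_depth=5 redo_depth=0

Answer: xyzdogba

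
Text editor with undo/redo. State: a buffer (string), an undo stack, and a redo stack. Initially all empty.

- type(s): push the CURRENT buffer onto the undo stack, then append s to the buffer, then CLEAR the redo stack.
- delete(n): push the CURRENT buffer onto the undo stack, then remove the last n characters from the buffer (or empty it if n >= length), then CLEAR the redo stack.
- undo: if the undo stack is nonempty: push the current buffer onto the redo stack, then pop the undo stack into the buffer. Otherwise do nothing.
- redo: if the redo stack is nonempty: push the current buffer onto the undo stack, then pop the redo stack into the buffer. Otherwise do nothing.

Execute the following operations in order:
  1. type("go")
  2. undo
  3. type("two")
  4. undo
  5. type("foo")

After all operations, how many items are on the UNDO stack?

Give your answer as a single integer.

Answer: 1

Derivation:
After op 1 (type): buf='go' undo_depth=1 redo_depth=0
After op 2 (undo): buf='(empty)' undo_depth=0 redo_depth=1
After op 3 (type): buf='two' undo_depth=1 redo_depth=0
After op 4 (undo): buf='(empty)' undo_depth=0 redo_depth=1
After op 5 (type): buf='foo' undo_depth=1 redo_depth=0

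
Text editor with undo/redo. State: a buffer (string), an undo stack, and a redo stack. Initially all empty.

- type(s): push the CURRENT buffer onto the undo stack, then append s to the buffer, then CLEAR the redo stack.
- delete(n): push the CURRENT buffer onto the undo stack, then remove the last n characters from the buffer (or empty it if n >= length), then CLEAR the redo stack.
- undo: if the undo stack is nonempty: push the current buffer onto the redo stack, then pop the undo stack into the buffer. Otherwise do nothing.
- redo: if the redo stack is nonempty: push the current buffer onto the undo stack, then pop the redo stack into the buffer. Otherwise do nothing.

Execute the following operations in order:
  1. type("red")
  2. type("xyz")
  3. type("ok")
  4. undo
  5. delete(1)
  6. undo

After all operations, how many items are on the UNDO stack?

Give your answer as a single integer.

Answer: 2

Derivation:
After op 1 (type): buf='red' undo_depth=1 redo_depth=0
After op 2 (type): buf='redxyz' undo_depth=2 redo_depth=0
After op 3 (type): buf='redxyzok' undo_depth=3 redo_depth=0
After op 4 (undo): buf='redxyz' undo_depth=2 redo_depth=1
After op 5 (delete): buf='redxy' undo_depth=3 redo_depth=0
After op 6 (undo): buf='redxyz' undo_depth=2 redo_depth=1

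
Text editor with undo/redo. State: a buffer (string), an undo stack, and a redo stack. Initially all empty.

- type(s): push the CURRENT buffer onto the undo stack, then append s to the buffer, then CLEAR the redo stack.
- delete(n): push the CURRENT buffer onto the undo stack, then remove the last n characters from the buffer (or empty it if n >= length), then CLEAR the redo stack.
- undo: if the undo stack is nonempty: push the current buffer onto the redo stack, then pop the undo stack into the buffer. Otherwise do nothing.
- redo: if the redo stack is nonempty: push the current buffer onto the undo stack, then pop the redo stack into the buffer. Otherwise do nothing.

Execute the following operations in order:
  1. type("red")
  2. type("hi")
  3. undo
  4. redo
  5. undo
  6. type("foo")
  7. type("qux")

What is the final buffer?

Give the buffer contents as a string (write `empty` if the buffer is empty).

After op 1 (type): buf='red' undo_depth=1 redo_depth=0
After op 2 (type): buf='redhi' undo_depth=2 redo_depth=0
After op 3 (undo): buf='red' undo_depth=1 redo_depth=1
After op 4 (redo): buf='redhi' undo_depth=2 redo_depth=0
After op 5 (undo): buf='red' undo_depth=1 redo_depth=1
After op 6 (type): buf='redfoo' undo_depth=2 redo_depth=0
After op 7 (type): buf='redfooqux' undo_depth=3 redo_depth=0

Answer: redfooqux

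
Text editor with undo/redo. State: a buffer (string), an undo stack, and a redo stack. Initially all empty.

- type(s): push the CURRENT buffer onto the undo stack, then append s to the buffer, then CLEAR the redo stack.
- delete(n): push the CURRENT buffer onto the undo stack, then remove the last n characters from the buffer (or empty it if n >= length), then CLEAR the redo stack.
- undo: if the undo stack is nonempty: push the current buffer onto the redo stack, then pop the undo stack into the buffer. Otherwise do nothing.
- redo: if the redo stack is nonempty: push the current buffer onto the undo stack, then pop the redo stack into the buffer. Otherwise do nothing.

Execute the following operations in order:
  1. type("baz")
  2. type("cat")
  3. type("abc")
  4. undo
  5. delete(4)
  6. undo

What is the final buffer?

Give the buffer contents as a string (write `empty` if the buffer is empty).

After op 1 (type): buf='baz' undo_depth=1 redo_depth=0
After op 2 (type): buf='bazcat' undo_depth=2 redo_depth=0
After op 3 (type): buf='bazcatabc' undo_depth=3 redo_depth=0
After op 4 (undo): buf='bazcat' undo_depth=2 redo_depth=1
After op 5 (delete): buf='ba' undo_depth=3 redo_depth=0
After op 6 (undo): buf='bazcat' undo_depth=2 redo_depth=1

Answer: bazcat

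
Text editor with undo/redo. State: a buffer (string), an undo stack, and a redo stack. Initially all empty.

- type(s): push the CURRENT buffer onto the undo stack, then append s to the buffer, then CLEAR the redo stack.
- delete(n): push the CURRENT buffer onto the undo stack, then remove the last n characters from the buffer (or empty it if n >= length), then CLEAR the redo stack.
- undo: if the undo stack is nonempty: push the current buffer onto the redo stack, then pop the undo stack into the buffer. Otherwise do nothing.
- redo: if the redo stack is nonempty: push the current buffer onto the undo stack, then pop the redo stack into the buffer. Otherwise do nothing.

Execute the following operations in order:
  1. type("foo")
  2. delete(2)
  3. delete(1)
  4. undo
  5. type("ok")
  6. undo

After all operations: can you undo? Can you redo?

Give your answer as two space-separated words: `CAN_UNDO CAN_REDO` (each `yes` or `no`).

After op 1 (type): buf='foo' undo_depth=1 redo_depth=0
After op 2 (delete): buf='f' undo_depth=2 redo_depth=0
After op 3 (delete): buf='(empty)' undo_depth=3 redo_depth=0
After op 4 (undo): buf='f' undo_depth=2 redo_depth=1
After op 5 (type): buf='fok' undo_depth=3 redo_depth=0
After op 6 (undo): buf='f' undo_depth=2 redo_depth=1

Answer: yes yes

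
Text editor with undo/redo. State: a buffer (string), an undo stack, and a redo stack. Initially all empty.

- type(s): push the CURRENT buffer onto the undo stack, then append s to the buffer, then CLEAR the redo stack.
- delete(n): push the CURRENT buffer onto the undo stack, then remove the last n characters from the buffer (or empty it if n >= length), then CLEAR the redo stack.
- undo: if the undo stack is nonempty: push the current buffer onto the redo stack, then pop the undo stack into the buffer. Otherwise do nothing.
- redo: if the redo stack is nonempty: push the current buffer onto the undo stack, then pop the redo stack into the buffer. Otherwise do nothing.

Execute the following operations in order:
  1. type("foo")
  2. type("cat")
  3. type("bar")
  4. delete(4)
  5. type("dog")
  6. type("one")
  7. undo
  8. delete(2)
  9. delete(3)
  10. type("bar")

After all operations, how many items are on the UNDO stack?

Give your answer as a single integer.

After op 1 (type): buf='foo' undo_depth=1 redo_depth=0
After op 2 (type): buf='foocat' undo_depth=2 redo_depth=0
After op 3 (type): buf='foocatbar' undo_depth=3 redo_depth=0
After op 4 (delete): buf='fooca' undo_depth=4 redo_depth=0
After op 5 (type): buf='foocadog' undo_depth=5 redo_depth=0
After op 6 (type): buf='foocadogone' undo_depth=6 redo_depth=0
After op 7 (undo): buf='foocadog' undo_depth=5 redo_depth=1
After op 8 (delete): buf='foocad' undo_depth=6 redo_depth=0
After op 9 (delete): buf='foo' undo_depth=7 redo_depth=0
After op 10 (type): buf='foobar' undo_depth=8 redo_depth=0

Answer: 8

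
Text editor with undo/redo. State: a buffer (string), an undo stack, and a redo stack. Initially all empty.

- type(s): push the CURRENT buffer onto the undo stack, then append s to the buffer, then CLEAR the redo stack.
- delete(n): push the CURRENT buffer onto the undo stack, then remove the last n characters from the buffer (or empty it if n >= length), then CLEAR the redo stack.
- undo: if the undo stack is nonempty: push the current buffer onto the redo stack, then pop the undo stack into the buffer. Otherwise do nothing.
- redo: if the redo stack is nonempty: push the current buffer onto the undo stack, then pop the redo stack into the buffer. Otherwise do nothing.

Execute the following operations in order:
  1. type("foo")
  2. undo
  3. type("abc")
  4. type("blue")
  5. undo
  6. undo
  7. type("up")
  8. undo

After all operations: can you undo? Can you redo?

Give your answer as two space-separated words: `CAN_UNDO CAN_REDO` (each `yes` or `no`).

Answer: no yes

Derivation:
After op 1 (type): buf='foo' undo_depth=1 redo_depth=0
After op 2 (undo): buf='(empty)' undo_depth=0 redo_depth=1
After op 3 (type): buf='abc' undo_depth=1 redo_depth=0
After op 4 (type): buf='abcblue' undo_depth=2 redo_depth=0
After op 5 (undo): buf='abc' undo_depth=1 redo_depth=1
After op 6 (undo): buf='(empty)' undo_depth=0 redo_depth=2
After op 7 (type): buf='up' undo_depth=1 redo_depth=0
After op 8 (undo): buf='(empty)' undo_depth=0 redo_depth=1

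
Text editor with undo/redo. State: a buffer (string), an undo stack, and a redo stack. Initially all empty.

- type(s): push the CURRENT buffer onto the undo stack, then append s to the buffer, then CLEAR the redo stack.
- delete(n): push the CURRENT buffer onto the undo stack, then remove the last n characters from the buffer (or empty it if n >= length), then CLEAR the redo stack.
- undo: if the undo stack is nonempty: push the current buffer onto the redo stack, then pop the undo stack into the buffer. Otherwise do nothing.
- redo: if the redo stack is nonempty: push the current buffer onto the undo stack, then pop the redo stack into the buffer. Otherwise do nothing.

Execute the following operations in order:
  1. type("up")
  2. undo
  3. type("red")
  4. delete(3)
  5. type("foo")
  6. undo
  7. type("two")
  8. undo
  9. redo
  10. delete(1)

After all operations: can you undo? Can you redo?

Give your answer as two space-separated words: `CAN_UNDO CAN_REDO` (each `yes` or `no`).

After op 1 (type): buf='up' undo_depth=1 redo_depth=0
After op 2 (undo): buf='(empty)' undo_depth=0 redo_depth=1
After op 3 (type): buf='red' undo_depth=1 redo_depth=0
After op 4 (delete): buf='(empty)' undo_depth=2 redo_depth=0
After op 5 (type): buf='foo' undo_depth=3 redo_depth=0
After op 6 (undo): buf='(empty)' undo_depth=2 redo_depth=1
After op 7 (type): buf='two' undo_depth=3 redo_depth=0
After op 8 (undo): buf='(empty)' undo_depth=2 redo_depth=1
After op 9 (redo): buf='two' undo_depth=3 redo_depth=0
After op 10 (delete): buf='tw' undo_depth=4 redo_depth=0

Answer: yes no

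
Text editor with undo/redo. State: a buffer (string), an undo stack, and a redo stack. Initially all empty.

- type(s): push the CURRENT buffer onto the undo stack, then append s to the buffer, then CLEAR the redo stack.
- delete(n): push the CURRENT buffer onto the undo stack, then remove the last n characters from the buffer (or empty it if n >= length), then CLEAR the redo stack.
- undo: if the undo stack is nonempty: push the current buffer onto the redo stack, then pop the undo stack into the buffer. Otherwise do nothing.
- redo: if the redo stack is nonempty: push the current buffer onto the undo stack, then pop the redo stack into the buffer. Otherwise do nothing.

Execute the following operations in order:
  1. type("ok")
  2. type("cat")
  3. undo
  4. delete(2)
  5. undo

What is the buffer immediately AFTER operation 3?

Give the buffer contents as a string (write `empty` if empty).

Answer: ok

Derivation:
After op 1 (type): buf='ok' undo_depth=1 redo_depth=0
After op 2 (type): buf='okcat' undo_depth=2 redo_depth=0
After op 3 (undo): buf='ok' undo_depth=1 redo_depth=1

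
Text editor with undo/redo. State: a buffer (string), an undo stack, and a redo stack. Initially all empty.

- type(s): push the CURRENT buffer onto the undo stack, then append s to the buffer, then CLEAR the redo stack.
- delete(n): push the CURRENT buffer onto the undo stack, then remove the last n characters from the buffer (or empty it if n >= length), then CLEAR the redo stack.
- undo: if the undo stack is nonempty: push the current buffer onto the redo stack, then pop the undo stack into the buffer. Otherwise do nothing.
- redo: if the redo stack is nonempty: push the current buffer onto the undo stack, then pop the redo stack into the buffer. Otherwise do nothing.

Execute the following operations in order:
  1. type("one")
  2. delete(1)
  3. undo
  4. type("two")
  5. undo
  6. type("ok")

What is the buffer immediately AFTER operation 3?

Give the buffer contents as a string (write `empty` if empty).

Answer: one

Derivation:
After op 1 (type): buf='one' undo_depth=1 redo_depth=0
After op 2 (delete): buf='on' undo_depth=2 redo_depth=0
After op 3 (undo): buf='one' undo_depth=1 redo_depth=1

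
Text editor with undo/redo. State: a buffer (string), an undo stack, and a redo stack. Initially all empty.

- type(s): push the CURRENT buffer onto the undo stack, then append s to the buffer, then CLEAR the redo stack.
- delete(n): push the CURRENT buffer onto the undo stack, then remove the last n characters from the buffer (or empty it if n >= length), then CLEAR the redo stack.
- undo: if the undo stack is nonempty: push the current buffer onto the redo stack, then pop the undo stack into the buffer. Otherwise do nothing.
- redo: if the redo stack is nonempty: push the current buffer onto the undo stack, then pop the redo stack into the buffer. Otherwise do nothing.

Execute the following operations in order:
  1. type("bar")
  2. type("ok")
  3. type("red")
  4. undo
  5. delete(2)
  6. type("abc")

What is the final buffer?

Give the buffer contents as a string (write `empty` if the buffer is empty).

Answer: barabc

Derivation:
After op 1 (type): buf='bar' undo_depth=1 redo_depth=0
After op 2 (type): buf='barok' undo_depth=2 redo_depth=0
After op 3 (type): buf='barokred' undo_depth=3 redo_depth=0
After op 4 (undo): buf='barok' undo_depth=2 redo_depth=1
After op 5 (delete): buf='bar' undo_depth=3 redo_depth=0
After op 6 (type): buf='barabc' undo_depth=4 redo_depth=0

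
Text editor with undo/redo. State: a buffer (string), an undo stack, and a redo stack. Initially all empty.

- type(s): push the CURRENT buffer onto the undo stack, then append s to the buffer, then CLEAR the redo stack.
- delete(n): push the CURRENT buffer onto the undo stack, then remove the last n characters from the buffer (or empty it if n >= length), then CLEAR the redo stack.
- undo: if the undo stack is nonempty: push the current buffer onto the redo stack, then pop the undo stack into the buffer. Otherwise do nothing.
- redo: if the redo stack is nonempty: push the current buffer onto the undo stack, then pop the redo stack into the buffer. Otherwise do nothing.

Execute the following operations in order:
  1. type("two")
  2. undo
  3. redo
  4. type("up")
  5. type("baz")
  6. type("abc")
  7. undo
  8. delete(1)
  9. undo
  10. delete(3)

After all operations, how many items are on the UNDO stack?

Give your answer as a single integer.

After op 1 (type): buf='two' undo_depth=1 redo_depth=0
After op 2 (undo): buf='(empty)' undo_depth=0 redo_depth=1
After op 3 (redo): buf='two' undo_depth=1 redo_depth=0
After op 4 (type): buf='twoup' undo_depth=2 redo_depth=0
After op 5 (type): buf='twoupbaz' undo_depth=3 redo_depth=0
After op 6 (type): buf='twoupbazabc' undo_depth=4 redo_depth=0
After op 7 (undo): buf='twoupbaz' undo_depth=3 redo_depth=1
After op 8 (delete): buf='twoupba' undo_depth=4 redo_depth=0
After op 9 (undo): buf='twoupbaz' undo_depth=3 redo_depth=1
After op 10 (delete): buf='twoup' undo_depth=4 redo_depth=0

Answer: 4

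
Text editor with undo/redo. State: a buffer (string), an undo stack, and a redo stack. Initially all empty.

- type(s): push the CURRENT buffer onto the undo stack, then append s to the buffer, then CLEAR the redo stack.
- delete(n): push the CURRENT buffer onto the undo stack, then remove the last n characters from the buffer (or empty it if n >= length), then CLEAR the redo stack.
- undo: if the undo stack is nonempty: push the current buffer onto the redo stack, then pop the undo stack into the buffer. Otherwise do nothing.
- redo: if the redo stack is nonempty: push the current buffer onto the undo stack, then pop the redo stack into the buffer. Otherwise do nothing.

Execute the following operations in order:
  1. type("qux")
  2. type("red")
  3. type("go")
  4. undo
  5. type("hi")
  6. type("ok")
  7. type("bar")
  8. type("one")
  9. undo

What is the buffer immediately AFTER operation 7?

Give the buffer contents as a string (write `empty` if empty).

Answer: quxredhiokbar

Derivation:
After op 1 (type): buf='qux' undo_depth=1 redo_depth=0
After op 2 (type): buf='quxred' undo_depth=2 redo_depth=0
After op 3 (type): buf='quxredgo' undo_depth=3 redo_depth=0
After op 4 (undo): buf='quxred' undo_depth=2 redo_depth=1
After op 5 (type): buf='quxredhi' undo_depth=3 redo_depth=0
After op 6 (type): buf='quxredhiok' undo_depth=4 redo_depth=0
After op 7 (type): buf='quxredhiokbar' undo_depth=5 redo_depth=0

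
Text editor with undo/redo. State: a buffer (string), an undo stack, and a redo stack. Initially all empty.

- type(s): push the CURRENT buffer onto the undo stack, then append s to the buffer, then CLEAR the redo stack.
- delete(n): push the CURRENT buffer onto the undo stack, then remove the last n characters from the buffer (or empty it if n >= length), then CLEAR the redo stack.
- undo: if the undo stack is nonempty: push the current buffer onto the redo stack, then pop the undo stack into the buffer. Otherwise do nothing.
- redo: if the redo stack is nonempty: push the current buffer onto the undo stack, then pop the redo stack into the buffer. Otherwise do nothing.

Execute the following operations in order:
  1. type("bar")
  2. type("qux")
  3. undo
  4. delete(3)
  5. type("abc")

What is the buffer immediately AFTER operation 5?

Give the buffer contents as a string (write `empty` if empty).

Answer: abc

Derivation:
After op 1 (type): buf='bar' undo_depth=1 redo_depth=0
After op 2 (type): buf='barqux' undo_depth=2 redo_depth=0
After op 3 (undo): buf='bar' undo_depth=1 redo_depth=1
After op 4 (delete): buf='(empty)' undo_depth=2 redo_depth=0
After op 5 (type): buf='abc' undo_depth=3 redo_depth=0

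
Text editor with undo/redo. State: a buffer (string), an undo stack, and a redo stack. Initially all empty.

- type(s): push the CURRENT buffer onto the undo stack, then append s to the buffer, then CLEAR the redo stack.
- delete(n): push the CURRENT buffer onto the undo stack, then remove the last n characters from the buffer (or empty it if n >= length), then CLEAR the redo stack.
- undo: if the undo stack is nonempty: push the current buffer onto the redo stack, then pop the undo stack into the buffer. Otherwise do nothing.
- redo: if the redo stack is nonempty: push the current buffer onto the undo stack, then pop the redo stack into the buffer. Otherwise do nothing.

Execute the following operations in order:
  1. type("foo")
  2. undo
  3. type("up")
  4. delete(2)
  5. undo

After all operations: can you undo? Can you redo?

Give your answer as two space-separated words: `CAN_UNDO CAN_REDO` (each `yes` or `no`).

After op 1 (type): buf='foo' undo_depth=1 redo_depth=0
After op 2 (undo): buf='(empty)' undo_depth=0 redo_depth=1
After op 3 (type): buf='up' undo_depth=1 redo_depth=0
After op 4 (delete): buf='(empty)' undo_depth=2 redo_depth=0
After op 5 (undo): buf='up' undo_depth=1 redo_depth=1

Answer: yes yes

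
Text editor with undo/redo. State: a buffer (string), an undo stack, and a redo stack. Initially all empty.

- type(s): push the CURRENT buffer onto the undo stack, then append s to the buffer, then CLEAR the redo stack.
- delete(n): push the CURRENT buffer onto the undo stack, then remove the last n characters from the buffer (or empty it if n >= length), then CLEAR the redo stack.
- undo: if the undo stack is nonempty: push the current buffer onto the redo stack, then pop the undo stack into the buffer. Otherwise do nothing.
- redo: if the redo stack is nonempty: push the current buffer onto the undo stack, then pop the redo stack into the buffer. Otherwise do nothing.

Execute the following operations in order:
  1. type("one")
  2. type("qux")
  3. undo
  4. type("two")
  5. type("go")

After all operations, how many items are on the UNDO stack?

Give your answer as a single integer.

Answer: 3

Derivation:
After op 1 (type): buf='one' undo_depth=1 redo_depth=0
After op 2 (type): buf='onequx' undo_depth=2 redo_depth=0
After op 3 (undo): buf='one' undo_depth=1 redo_depth=1
After op 4 (type): buf='onetwo' undo_depth=2 redo_depth=0
After op 5 (type): buf='onetwogo' undo_depth=3 redo_depth=0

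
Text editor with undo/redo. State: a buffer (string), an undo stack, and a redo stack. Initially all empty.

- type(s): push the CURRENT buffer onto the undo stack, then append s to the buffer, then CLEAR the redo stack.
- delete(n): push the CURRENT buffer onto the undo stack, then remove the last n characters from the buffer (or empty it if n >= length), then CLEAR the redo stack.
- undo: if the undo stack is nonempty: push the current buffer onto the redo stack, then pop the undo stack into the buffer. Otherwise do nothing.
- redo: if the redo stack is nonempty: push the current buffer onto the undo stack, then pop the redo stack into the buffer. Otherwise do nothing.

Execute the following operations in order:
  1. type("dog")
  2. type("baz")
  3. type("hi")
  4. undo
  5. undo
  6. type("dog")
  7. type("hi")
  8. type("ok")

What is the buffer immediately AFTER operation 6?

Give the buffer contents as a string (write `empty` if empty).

Answer: dogdog

Derivation:
After op 1 (type): buf='dog' undo_depth=1 redo_depth=0
After op 2 (type): buf='dogbaz' undo_depth=2 redo_depth=0
After op 3 (type): buf='dogbazhi' undo_depth=3 redo_depth=0
After op 4 (undo): buf='dogbaz' undo_depth=2 redo_depth=1
After op 5 (undo): buf='dog' undo_depth=1 redo_depth=2
After op 6 (type): buf='dogdog' undo_depth=2 redo_depth=0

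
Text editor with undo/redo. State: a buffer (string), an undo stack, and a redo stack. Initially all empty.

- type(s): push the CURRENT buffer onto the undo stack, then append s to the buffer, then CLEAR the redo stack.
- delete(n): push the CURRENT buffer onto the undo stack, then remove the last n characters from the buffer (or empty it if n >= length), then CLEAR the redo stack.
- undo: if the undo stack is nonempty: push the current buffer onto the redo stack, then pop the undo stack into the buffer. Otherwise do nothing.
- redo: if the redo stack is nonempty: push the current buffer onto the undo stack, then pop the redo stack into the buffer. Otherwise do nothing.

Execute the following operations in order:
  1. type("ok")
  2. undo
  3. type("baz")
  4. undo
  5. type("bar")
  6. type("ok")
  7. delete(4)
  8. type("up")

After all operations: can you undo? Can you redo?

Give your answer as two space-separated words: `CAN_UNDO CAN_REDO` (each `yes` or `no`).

After op 1 (type): buf='ok' undo_depth=1 redo_depth=0
After op 2 (undo): buf='(empty)' undo_depth=0 redo_depth=1
After op 3 (type): buf='baz' undo_depth=1 redo_depth=0
After op 4 (undo): buf='(empty)' undo_depth=0 redo_depth=1
After op 5 (type): buf='bar' undo_depth=1 redo_depth=0
After op 6 (type): buf='barok' undo_depth=2 redo_depth=0
After op 7 (delete): buf='b' undo_depth=3 redo_depth=0
After op 8 (type): buf='bup' undo_depth=4 redo_depth=0

Answer: yes no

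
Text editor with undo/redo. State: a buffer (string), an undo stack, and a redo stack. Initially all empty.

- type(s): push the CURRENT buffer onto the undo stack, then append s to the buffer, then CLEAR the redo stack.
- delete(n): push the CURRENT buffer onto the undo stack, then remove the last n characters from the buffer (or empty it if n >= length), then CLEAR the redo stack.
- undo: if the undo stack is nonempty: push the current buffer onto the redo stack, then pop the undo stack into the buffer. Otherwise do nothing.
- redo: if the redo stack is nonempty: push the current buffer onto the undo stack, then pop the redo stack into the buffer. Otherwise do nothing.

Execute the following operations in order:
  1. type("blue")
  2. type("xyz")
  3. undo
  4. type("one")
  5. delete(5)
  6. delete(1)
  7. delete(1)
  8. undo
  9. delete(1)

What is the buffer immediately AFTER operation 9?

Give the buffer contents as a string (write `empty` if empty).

Answer: empty

Derivation:
After op 1 (type): buf='blue' undo_depth=1 redo_depth=0
After op 2 (type): buf='bluexyz' undo_depth=2 redo_depth=0
After op 3 (undo): buf='blue' undo_depth=1 redo_depth=1
After op 4 (type): buf='blueone' undo_depth=2 redo_depth=0
After op 5 (delete): buf='bl' undo_depth=3 redo_depth=0
After op 6 (delete): buf='b' undo_depth=4 redo_depth=0
After op 7 (delete): buf='(empty)' undo_depth=5 redo_depth=0
After op 8 (undo): buf='b' undo_depth=4 redo_depth=1
After op 9 (delete): buf='(empty)' undo_depth=5 redo_depth=0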